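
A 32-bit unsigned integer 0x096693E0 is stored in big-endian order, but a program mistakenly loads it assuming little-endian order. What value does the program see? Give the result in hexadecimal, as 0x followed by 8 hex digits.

Stored big-endian, the bytes at ascending addresses are 09 66 93 E0.
Read back as little-endian, the first byte is least significant, giving 0xE0936609.

0xE0936609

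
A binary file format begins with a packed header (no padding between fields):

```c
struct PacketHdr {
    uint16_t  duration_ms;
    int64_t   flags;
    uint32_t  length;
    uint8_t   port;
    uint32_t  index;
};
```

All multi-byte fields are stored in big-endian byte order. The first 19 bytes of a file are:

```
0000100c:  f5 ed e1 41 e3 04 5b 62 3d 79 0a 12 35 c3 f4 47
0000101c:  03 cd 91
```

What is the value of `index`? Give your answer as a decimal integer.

`index` follows `duration_ms` (2 B), `flags` (8 B), `length` (4 B), `port` (1 B), so it starts at offset 2 + 8 + 4 + 1 = 15 and occupies 4 bytes.
Bytes at offsets 15..18: 47 03 CD 91.
Big-endian: lowest address holds the most-significant byte.
The bytes are already most-significant first: 0x4703CD91.
0x4703CD91 = 1191431569.

1191431569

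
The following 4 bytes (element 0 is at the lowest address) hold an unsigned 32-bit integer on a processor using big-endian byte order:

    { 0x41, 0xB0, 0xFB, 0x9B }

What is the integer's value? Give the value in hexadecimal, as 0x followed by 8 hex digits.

0x41B0FB9B

Big-endian: lowest address holds the most-significant byte.
The bytes are already most-significant first: 0x41B0FB9B.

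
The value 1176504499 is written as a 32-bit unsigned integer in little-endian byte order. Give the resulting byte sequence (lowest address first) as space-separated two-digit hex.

B3 08 20 46

1176504499 in hexadecimal, padded to 32 bits, is 0x462008B3.
Split into bytes (most-significant first): 46 20 08 B3.
In little-endian order the low byte comes first in memory.
So at ascending addresses the bytes are B3 08 20 46.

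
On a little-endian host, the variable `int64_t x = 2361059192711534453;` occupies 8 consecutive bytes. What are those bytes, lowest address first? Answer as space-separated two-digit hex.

2361059192711534453 in hexadecimal, padded to 64 bits, is 0x20C42AD38B3DD775.
Split into bytes (most-significant first): 20 C4 2A D3 8B 3D D7 75.
Little-endian: lowest address holds the least-significant byte.
So at ascending addresses the bytes are 75 D7 3D 8B D3 2A C4 20.

75 D7 3D 8B D3 2A C4 20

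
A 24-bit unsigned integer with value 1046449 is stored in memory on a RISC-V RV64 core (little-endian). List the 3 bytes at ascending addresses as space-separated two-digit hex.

1046449 in hexadecimal, padded to 24 bits, is 0x0FF7B1.
Split into bytes (most-significant first): 0F F7 B1.
In little-endian order the low byte comes first in memory.
So at ascending addresses the bytes are B1 F7 0F.

B1 F7 0F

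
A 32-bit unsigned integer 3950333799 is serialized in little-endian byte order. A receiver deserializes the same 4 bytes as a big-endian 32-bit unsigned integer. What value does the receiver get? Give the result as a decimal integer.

1733260779

3950333799 in 32-bit hexadecimal is 0xEB754F67.
Stored little-endian, the bytes at ascending addresses are 67 4F 75 EB.
Read back as big-endian, the last byte is least significant, giving 0x674F75EB.
0x674F75EB = 1733260779.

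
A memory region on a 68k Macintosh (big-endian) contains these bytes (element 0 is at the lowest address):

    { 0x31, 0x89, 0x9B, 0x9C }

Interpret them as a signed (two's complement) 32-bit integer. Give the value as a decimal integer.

In big-endian order the high byte comes first in memory.
The bytes are already most-significant first: 0x31899B9C.
0x31899B9C = 831101852.

831101852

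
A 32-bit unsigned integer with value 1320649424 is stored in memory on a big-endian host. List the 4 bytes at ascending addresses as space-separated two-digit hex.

4E B7 82 D0

1320649424 in hexadecimal, padded to 32 bits, is 0x4EB782D0.
Split into bytes (most-significant first): 4E B7 82 D0.
In big-endian order the high byte comes first in memory.
So the memory order matches the most-significant-first order: 4E B7 82 D0.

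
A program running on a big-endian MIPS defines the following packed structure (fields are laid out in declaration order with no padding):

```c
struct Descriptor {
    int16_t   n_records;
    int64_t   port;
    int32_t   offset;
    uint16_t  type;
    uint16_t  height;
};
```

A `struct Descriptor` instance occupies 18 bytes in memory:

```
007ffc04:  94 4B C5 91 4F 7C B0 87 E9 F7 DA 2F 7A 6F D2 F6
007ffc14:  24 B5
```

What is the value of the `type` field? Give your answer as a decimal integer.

`type` follows `n_records` (2 B), `port` (8 B), `offset` (4 B), so it starts at offset 2 + 8 + 4 = 14 and occupies 2 bytes.
Bytes at offsets 14..15: D2 F6.
Big-endian stores the most-significant byte at the lowest address.
The bytes are already most-significant first: 0xD2F6.
0xD2F6 = 54006.

54006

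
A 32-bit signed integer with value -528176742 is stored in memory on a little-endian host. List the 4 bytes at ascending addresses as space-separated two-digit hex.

Two's complement of -528176742 in 32 bits: 528176742 = 0x1F7B5666; invert → 0xE084A999; add 1 → 0xE084A99A.
Split into bytes (most-significant first): E0 84 A9 9A.
Little-endian stores the least-significant byte at the lowest address.
So at ascending addresses the bytes are 9A A9 84 E0.

9A A9 84 E0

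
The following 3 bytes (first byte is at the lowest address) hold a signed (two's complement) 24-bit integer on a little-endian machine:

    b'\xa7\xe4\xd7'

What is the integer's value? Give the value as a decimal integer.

Little-endian: lowest address holds the least-significant byte.
Reassemble most-significant byte first: D7 E4 A7 → 0xD7E4A7.
Top bit is set, so as a signed 24-bit value this is 0xD7E4A7 − 2^24 = -2628441.

-2628441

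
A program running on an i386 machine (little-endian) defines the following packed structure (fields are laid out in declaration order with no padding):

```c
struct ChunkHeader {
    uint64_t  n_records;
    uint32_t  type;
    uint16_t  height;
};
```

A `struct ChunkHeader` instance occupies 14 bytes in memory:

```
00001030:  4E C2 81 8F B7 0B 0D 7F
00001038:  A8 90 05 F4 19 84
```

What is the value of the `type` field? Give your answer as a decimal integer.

4094005416

`type` follows `n_records` (8 bytes), so it starts at byte offset 8 and occupies 4 bytes.
Bytes at offsets 8..11: A8 90 05 F4.
In little-endian order the low byte comes first in memory.
Reassemble most-significant byte first: F4 05 90 A8 → 0xF40590A8.
0xF40590A8 = 4094005416.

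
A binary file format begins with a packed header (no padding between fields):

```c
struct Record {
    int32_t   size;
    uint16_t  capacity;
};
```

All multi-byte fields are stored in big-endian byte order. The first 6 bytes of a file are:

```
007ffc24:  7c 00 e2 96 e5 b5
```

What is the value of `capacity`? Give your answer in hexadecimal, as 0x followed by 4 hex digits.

0xE5B5

`capacity` follows `size` (4 bytes), so it starts at byte offset 4 and occupies 2 bytes.
Bytes at offsets 4..5: E5 B5.
In big-endian order the high byte comes first in memory.
The bytes are already most-significant first: 0xE5B5.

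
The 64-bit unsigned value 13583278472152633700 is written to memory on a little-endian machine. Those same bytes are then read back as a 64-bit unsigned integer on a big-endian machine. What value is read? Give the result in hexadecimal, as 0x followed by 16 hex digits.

13583278472152633700 in 64-bit hexadecimal is 0xBC817FCD99DE5164.
Stored little-endian, the bytes at ascending addresses are 64 51 DE 99 CD 7F 81 BC.
Read back as big-endian, the last byte is least significant, giving 0x6451DE99CD7F81BC.

0x6451DE99CD7F81BC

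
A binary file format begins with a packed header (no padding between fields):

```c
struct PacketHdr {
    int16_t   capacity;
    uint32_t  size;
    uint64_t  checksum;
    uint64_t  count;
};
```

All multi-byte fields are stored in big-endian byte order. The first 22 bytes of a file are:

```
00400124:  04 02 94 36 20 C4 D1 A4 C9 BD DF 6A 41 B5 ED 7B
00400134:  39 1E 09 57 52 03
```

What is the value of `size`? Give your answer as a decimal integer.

`size` follows `capacity` (2 bytes), so it starts at byte offset 2 and occupies 4 bytes.
Bytes at offsets 2..5: 94 36 20 C4.
Big-endian: lowest address holds the most-significant byte.
The bytes are already most-significant first: 0x943620C4.
0x943620C4 = 2486575300.

2486575300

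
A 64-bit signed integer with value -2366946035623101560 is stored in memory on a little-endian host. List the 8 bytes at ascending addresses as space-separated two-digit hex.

88 7B 2A 08 1F EB 26 DF

Two's complement of -2366946035623101560 in 64 bits: 2366946035623101560 = 0x20D914E0F7D58478; invert → 0xDF26EB1F082A7B87; add 1 → 0xDF26EB1F082A7B88.
Split into bytes (most-significant first): DF 26 EB 1F 08 2A 7B 88.
Little-endian: lowest address holds the least-significant byte.
So at ascending addresses the bytes are 88 7B 2A 08 1F EB 26 DF.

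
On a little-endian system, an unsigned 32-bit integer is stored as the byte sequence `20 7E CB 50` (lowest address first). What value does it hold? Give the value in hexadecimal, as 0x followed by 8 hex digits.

0x50CB7E20

In little-endian order the low byte comes first in memory.
Reassemble most-significant byte first: 50 CB 7E 20 → 0x50CB7E20.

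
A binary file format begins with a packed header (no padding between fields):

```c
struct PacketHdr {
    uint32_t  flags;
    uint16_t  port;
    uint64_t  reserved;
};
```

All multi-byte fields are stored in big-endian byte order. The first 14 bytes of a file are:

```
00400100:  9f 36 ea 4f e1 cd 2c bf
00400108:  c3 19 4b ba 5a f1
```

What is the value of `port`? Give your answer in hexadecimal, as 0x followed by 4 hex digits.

`port` follows `flags` (4 bytes), so it starts at byte offset 4 and occupies 2 bytes.
Bytes at offsets 4..5: E1 CD.
Big-endian stores the most-significant byte at the lowest address.
The bytes are already most-significant first: 0xE1CD.

0xE1CD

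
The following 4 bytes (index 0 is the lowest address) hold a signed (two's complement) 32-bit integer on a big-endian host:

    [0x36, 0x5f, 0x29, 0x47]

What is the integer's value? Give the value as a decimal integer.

912206151

In big-endian order the high byte comes first in memory.
The bytes are already most-significant first: 0x365F2947.
0x365F2947 = 912206151.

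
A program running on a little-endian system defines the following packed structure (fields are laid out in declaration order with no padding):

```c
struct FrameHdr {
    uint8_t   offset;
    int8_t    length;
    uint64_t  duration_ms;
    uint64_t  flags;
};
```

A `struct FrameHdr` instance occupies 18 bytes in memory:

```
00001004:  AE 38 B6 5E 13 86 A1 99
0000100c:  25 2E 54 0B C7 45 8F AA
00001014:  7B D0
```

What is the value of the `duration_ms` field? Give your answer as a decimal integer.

`duration_ms` follows `offset` (1 B), `length` (1 B), so it starts at offset 1 + 1 = 2 and occupies 8 bytes.
Bytes at offsets 2..9: B6 5E 13 86 A1 99 25 2E.
Little-endian stores the least-significant byte at the lowest address.
Reassemble most-significant byte first: 2E 25 99 A1 86 13 5E B6 → 0x2E2599A186135EB6.
0x2E2599A186135EB6 = 3325232818901180086.

3325232818901180086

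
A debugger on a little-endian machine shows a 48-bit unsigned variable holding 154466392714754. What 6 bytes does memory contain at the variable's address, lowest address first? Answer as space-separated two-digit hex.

154466392714754 in hexadecimal, padded to 48 bits, is 0x8C7C8277AE02.
Split into bytes (most-significant first): 8C 7C 82 77 AE 02.
Little-endian stores the least-significant byte at the lowest address.
So at ascending addresses the bytes are 02 AE 77 82 7C 8C.

02 AE 77 82 7C 8C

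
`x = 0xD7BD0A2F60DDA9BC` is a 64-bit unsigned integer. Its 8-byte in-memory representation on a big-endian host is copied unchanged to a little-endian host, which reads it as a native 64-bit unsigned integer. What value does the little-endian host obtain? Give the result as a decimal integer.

13594640355370384855

Stored big-endian, the bytes at ascending addresses are D7 BD 0A 2F 60 DD A9 BC.
Read back as little-endian, the first byte is least significant, giving 0xBCA9DD602F0ABDD7.
0xBCA9DD602F0ABDD7 = 13594640355370384855.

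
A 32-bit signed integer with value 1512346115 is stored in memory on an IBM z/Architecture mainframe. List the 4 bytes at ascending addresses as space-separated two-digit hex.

1512346115 in hexadecimal, padded to 32 bits, is 0x5A249203.
Split into bytes (most-significant first): 5A 24 92 03.
In big-endian order the high byte comes first in memory.
So the memory order matches the most-significant-first order: 5A 24 92 03.

5A 24 92 03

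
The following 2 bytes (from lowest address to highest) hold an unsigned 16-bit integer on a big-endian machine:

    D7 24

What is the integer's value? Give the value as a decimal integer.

Big-endian stores the most-significant byte at the lowest address.
The bytes are already most-significant first: 0xD724.
0xD724 = 55076.

55076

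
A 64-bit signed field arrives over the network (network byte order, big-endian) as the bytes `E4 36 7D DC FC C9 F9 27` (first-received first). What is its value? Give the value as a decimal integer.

In big-endian order the high byte comes first in memory.
The bytes are already most-significant first: 0xE4367DDCFCC9F927.
Top bit is set, so as a signed 64-bit value this is 0xE4367DDCFCC9F927 − 2^64 = -2002274596232234713.

-2002274596232234713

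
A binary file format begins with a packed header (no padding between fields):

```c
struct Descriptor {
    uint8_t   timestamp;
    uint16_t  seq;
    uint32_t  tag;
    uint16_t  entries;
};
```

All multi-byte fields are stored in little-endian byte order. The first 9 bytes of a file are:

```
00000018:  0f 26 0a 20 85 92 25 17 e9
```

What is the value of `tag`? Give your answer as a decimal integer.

630359328

`tag` follows `timestamp` (1 B), `seq` (2 B), so it starts at offset 1 + 2 = 3 and occupies 4 bytes.
Bytes at offsets 3..6: 20 85 92 25.
In little-endian order the low byte comes first in memory.
Reassemble most-significant byte first: 25 92 85 20 → 0x25928520.
0x25928520 = 630359328.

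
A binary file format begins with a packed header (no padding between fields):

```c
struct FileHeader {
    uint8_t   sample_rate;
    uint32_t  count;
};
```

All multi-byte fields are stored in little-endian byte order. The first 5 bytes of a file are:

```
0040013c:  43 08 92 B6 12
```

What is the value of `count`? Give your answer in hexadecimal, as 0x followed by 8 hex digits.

`count` follows `sample_rate` (1 byte), so it starts at byte offset 1 and occupies 4 bytes.
Bytes at offsets 1..4: 08 92 B6 12.
Little-endian: lowest address holds the least-significant byte.
Reassemble most-significant byte first: 12 B6 92 08 → 0x12B69208.

0x12B69208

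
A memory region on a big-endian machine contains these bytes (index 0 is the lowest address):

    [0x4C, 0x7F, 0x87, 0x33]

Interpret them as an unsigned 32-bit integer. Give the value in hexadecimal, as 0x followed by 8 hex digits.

In big-endian order the high byte comes first in memory.
The bytes are already most-significant first: 0x4C7F8733.

0x4C7F8733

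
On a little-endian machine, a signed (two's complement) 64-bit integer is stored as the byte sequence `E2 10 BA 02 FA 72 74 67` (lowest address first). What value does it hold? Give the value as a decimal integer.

7454709701318152418

Little-endian stores the least-significant byte at the lowest address.
Reassemble most-significant byte first: 67 74 72 FA 02 BA 10 E2 → 0x677472FA02BA10E2.
0x677472FA02BA10E2 = 7454709701318152418.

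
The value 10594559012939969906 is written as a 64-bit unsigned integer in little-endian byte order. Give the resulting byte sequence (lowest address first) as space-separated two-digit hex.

10594559012939969906 in hexadecimal, padded to 64 bits, is 0x93076F4A36333572.
Split into bytes (most-significant first): 93 07 6F 4A 36 33 35 72.
In little-endian order the low byte comes first in memory.
So at ascending addresses the bytes are 72 35 33 36 4A 6F 07 93.

72 35 33 36 4A 6F 07 93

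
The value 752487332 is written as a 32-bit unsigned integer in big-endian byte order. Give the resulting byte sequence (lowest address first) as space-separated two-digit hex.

752487332 in hexadecimal, padded to 32 bits, is 0x2CDA0BA4.
Split into bytes (most-significant first): 2C DA 0B A4.
In big-endian order the high byte comes first in memory.
So the memory order matches the most-significant-first order: 2C DA 0B A4.

2C DA 0B A4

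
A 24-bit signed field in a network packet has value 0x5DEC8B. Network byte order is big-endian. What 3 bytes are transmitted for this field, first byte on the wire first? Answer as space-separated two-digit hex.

Split into bytes (most-significant first): 5D EC 8B.
Big-endian stores the most-significant byte at the lowest address.
So the memory order matches the most-significant-first order: 5D EC 8B.

5D EC 8B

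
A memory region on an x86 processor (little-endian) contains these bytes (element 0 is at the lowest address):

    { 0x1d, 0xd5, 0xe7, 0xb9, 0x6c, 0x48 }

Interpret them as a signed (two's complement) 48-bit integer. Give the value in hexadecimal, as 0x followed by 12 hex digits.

Little-endian: lowest address holds the least-significant byte.
Reassemble most-significant byte first: 48 6C B9 E7 D5 1D → 0x486CB9E7D51D.

0x486CB9E7D51D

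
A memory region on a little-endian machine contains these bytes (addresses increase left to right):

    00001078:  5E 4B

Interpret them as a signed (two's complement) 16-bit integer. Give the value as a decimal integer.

In little-endian order the low byte comes first in memory.
Reassemble most-significant byte first: 4B 5E → 0x4B5E.
0x4B5E = 19294.

19294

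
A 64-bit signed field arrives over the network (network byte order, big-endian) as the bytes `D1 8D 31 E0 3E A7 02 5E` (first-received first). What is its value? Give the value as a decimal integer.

Big-endian stores the most-significant byte at the lowest address.
The bytes are already most-significant first: 0xD18D31E03EA7025E.
Top bit is set, so as a signed 64-bit value this is 0xD18D31E03EA7025E − 2^64 = -3346964108872842658.

-3346964108872842658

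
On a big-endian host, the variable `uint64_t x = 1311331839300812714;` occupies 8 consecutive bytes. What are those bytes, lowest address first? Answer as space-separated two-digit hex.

12 32 C9 5C 30 2F 3F AA

1311331839300812714 in hexadecimal, padded to 64 bits, is 0x1232C95C302F3FAA.
Split into bytes (most-significant first): 12 32 C9 5C 30 2F 3F AA.
Big-endian stores the most-significant byte at the lowest address.
So the memory order matches the most-significant-first order: 12 32 C9 5C 30 2F 3F AA.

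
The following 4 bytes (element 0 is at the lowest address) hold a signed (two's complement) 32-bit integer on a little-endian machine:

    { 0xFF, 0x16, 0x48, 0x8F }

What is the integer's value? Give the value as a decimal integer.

-1891100929

In little-endian order the low byte comes first in memory.
Reassemble most-significant byte first: 8F 48 16 FF → 0x8F4816FF.
Top bit is set, so as a signed 32-bit value this is 0x8F4816FF − 2^32 = -1891100929.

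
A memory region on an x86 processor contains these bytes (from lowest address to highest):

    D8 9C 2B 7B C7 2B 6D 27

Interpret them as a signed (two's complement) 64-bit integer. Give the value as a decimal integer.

2840975075705593048

In little-endian order the low byte comes first in memory.
Reassemble most-significant byte first: 27 6D 2B C7 7B 2B 9C D8 → 0x276D2BC77B2B9CD8.
0x276D2BC77B2B9CD8 = 2840975075705593048.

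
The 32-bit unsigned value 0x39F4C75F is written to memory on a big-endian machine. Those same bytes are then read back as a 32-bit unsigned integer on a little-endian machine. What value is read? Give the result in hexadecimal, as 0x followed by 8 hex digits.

Stored big-endian, the bytes at ascending addresses are 39 F4 C7 5F.
Read back as little-endian, the first byte is least significant, giving 0x5FC7F439.

0x5FC7F439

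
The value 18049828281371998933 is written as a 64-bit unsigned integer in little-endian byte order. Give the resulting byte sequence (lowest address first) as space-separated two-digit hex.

D5 3A FA 97 30 DF 7D FA

18049828281371998933 in hexadecimal, padded to 64 bits, is 0xFA7DDF3097FA3AD5.
Split into bytes (most-significant first): FA 7D DF 30 97 FA 3A D5.
Little-endian: lowest address holds the least-significant byte.
So at ascending addresses the bytes are D5 3A FA 97 30 DF 7D FA.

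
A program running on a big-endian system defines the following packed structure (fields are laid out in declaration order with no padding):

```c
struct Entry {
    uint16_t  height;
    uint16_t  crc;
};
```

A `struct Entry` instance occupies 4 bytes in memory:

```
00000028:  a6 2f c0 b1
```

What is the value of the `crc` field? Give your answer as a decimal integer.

`crc` follows `height` (2 bytes), so it starts at byte offset 2 and occupies 2 bytes.
Bytes at offsets 2..3: C0 B1.
Big-endian: lowest address holds the most-significant byte.
The bytes are already most-significant first: 0xC0B1.
0xC0B1 = 49329.

49329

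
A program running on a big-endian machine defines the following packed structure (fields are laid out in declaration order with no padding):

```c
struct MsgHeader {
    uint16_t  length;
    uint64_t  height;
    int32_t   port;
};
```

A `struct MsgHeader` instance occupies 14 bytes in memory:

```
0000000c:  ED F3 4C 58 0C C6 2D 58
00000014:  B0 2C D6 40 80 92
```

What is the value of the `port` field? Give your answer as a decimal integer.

-700415854

`port` follows `length` (2 B), `height` (8 B), so it starts at offset 2 + 8 = 10 and occupies 4 bytes.
Bytes at offsets 10..13: D6 40 80 92.
Big-endian: lowest address holds the most-significant byte.
The bytes are already most-significant first: 0xD6408092.
Top bit is set, so as a signed 32-bit value this is 0xD6408092 − 2^32 = -700415854.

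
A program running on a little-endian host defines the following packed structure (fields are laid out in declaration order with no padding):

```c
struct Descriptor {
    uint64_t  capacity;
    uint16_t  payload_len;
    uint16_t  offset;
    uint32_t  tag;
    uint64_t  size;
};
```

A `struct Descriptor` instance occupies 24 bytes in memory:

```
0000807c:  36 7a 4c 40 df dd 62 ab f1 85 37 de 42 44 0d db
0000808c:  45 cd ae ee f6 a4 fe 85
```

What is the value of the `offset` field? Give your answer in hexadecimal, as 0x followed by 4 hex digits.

`offset` follows `capacity` (8 B), `payload_len` (2 B), so it starts at offset 8 + 2 = 10 and occupies 2 bytes.
Bytes at offsets 10..11: 37 DE.
Little-endian stores the least-significant byte at the lowest address.
Reassemble most-significant byte first: DE 37 → 0xDE37.

0xDE37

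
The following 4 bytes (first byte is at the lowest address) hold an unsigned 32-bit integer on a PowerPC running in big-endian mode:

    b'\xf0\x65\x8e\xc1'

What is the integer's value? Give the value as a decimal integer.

4033187521

In big-endian order the high byte comes first in memory.
The bytes are already most-significant first: 0xF0658EC1.
0xF0658EC1 = 4033187521.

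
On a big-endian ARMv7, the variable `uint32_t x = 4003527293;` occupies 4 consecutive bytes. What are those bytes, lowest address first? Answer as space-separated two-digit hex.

4003527293 in hexadecimal, padded to 32 bits, is 0xEEA0FA7D.
Split into bytes (most-significant first): EE A0 FA 7D.
In big-endian order the high byte comes first in memory.
So the memory order matches the most-significant-first order: EE A0 FA 7D.

EE A0 FA 7D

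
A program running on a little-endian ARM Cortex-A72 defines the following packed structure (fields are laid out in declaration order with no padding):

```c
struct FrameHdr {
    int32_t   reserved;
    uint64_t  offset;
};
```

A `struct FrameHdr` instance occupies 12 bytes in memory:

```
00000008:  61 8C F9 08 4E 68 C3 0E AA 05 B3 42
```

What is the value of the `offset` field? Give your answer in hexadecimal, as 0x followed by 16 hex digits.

0x42B305AA0EC3684E

`offset` follows `reserved` (4 bytes), so it starts at byte offset 4 and occupies 8 bytes.
Bytes at offsets 4..11: 4E 68 C3 0E AA 05 B3 42.
Little-endian: lowest address holds the least-significant byte.
Reassemble most-significant byte first: 42 B3 05 AA 0E C3 68 4E → 0x42B305AA0EC3684E.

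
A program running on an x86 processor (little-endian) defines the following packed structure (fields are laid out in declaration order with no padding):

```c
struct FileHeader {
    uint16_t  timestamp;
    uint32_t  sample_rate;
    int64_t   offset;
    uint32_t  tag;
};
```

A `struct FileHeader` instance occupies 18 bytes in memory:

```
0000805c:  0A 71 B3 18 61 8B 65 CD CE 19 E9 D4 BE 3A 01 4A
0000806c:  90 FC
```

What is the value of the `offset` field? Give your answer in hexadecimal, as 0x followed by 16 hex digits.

`offset` follows `timestamp` (2 B), `sample_rate` (4 B), so it starts at offset 2 + 4 = 6 and occupies 8 bytes.
Bytes at offsets 6..13: 65 CD CE 19 E9 D4 BE 3A.
Little-endian: lowest address holds the least-significant byte.
Reassemble most-significant byte first: 3A BE D4 E9 19 CE CD 65 → 0x3ABED4E919CECD65.

0x3ABED4E919CECD65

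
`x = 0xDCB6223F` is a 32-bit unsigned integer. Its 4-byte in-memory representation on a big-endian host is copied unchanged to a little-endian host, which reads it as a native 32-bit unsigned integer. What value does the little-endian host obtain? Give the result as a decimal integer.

Stored big-endian, the bytes at ascending addresses are DC B6 22 3F.
Read back as little-endian, the first byte is least significant, giving 0x3F22B6DC.
0x3F22B6DC = 1059239644.

1059239644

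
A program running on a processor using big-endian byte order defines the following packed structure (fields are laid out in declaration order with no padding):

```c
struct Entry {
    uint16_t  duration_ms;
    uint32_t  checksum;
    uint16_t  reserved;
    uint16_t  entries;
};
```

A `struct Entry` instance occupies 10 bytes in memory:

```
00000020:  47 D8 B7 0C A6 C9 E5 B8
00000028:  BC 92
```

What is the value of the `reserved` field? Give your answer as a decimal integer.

58808

`reserved` follows `duration_ms` (2 B), `checksum` (4 B), so it starts at offset 2 + 4 = 6 and occupies 2 bytes.
Bytes at offsets 6..7: E5 B8.
Big-endian: lowest address holds the most-significant byte.
The bytes are already most-significant first: 0xE5B8.
0xE5B8 = 58808.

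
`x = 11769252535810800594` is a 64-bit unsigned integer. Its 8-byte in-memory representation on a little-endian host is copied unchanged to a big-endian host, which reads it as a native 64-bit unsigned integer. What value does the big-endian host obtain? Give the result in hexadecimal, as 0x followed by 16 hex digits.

11769252535810800594 in 64-bit hexadecimal is 0xA354C8D33CDE3BD2.
Stored little-endian, the bytes at ascending addresses are D2 3B DE 3C D3 C8 54 A3.
Read back as big-endian, the last byte is least significant, giving 0xD23BDE3CD3C854A3.

0xD23BDE3CD3C854A3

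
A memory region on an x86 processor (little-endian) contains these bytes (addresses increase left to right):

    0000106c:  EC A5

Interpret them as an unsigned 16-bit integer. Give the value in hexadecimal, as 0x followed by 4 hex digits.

Little-endian stores the least-significant byte at the lowest address.
Reassemble most-significant byte first: A5 EC → 0xA5EC.

0xA5EC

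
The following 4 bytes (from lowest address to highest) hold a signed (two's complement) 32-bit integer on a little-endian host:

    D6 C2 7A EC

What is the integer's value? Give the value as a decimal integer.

-327499050

Little-endian stores the least-significant byte at the lowest address.
Reassemble most-significant byte first: EC 7A C2 D6 → 0xEC7AC2D6.
Top bit is set, so as a signed 32-bit value this is 0xEC7AC2D6 − 2^32 = -327499050.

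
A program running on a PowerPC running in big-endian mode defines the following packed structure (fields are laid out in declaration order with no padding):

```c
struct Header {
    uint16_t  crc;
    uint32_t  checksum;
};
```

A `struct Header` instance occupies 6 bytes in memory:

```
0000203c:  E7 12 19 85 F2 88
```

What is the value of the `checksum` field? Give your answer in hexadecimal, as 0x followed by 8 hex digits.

`checksum` follows `crc` (2 bytes), so it starts at byte offset 2 and occupies 4 bytes.
Bytes at offsets 2..5: 19 85 F2 88.
Big-endian: lowest address holds the most-significant byte.
The bytes are already most-significant first: 0x1985F288.

0x1985F288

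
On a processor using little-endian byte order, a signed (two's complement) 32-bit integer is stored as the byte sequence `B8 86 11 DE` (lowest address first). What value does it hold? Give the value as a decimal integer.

Little-endian stores the least-significant byte at the lowest address.
Reassemble most-significant byte first: DE 11 86 B8 → 0xDE1186B8.
Top bit is set, so as a signed 32-bit value this is 0xDE1186B8 − 2^32 = -569276744.

-569276744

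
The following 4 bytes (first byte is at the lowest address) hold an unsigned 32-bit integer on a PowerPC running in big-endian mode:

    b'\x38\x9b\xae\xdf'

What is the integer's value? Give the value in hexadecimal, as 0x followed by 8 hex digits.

Big-endian: lowest address holds the most-significant byte.
The bytes are already most-significant first: 0x389BAEDF.

0x389BAEDF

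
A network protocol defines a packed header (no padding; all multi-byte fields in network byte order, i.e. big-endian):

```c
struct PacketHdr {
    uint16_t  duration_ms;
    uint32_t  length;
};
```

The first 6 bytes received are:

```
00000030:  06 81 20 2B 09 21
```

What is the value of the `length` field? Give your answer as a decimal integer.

539691297

`length` follows `duration_ms` (2 bytes), so it starts at byte offset 2 and occupies 4 bytes.
Bytes at offsets 2..5: 20 2B 09 21.
Big-endian: lowest address holds the most-significant byte.
The bytes are already most-significant first: 0x202B0921.
0x202B0921 = 539691297.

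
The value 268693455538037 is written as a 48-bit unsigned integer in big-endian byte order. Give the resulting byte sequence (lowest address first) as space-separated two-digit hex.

F4 60 11 F8 87 75

268693455538037 in hexadecimal, padded to 48 bits, is 0xF46011F88775.
Split into bytes (most-significant first): F4 60 11 F8 87 75.
In big-endian order the high byte comes first in memory.
So the memory order matches the most-significant-first order: F4 60 11 F8 87 75.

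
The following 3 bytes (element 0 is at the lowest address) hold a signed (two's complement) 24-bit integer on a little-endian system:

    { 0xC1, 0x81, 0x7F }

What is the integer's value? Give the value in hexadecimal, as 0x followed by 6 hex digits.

In little-endian order the low byte comes first in memory.
Reassemble most-significant byte first: 7F 81 C1 → 0x7F81C1.

0x7F81C1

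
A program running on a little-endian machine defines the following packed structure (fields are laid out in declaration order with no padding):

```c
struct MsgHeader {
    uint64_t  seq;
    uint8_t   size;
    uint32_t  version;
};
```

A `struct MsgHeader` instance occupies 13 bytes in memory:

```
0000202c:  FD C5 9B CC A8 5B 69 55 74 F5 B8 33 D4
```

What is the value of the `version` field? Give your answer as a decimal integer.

3560159477

`version` follows `seq` (8 B), `size` (1 B), so it starts at offset 8 + 1 = 9 and occupies 4 bytes.
Bytes at offsets 9..12: F5 B8 33 D4.
In little-endian order the low byte comes first in memory.
Reassemble most-significant byte first: D4 33 B8 F5 → 0xD433B8F5.
0xD433B8F5 = 3560159477.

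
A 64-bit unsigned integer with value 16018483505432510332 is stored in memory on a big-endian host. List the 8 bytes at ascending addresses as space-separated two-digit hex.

DE 4D 15 E0 ED C2 3F 7C

16018483505432510332 in hexadecimal, padded to 64 bits, is 0xDE4D15E0EDC23F7C.
Split into bytes (most-significant first): DE 4D 15 E0 ED C2 3F 7C.
In big-endian order the high byte comes first in memory.
So the memory order matches the most-significant-first order: DE 4D 15 E0 ED C2 3F 7C.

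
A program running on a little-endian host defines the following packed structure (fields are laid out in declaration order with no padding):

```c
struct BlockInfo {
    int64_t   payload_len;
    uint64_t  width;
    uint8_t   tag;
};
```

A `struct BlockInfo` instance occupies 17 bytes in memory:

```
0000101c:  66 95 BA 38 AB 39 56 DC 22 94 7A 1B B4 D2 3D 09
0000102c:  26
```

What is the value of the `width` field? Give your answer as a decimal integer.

`width` follows `payload_len` (8 bytes), so it starts at byte offset 8 and occupies 8 bytes.
Bytes at offsets 8..15: 22 94 7A 1B B4 D2 3D 09.
In little-endian order the low byte comes first in memory.
Reassemble most-significant byte first: 09 3D D2 B4 1B 7A 94 22 → 0x093DD2B41B7A9422.
0x093DD2B41B7A9422 = 665919990917665826.

665919990917665826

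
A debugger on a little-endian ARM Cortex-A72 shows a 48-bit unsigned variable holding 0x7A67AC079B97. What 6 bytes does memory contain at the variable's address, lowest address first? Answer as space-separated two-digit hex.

97 9B 07 AC 67 7A

Split into bytes (most-significant first): 7A 67 AC 07 9B 97.
Little-endian stores the least-significant byte at the lowest address.
So at ascending addresses the bytes are 97 9B 07 AC 67 7A.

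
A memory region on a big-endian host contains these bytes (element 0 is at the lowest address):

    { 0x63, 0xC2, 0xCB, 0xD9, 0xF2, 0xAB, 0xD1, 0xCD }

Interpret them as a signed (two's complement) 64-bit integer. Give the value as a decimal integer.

7188532092176421325

Big-endian stores the most-significant byte at the lowest address.
The bytes are already most-significant first: 0x63C2CBD9F2ABD1CD.
0x63C2CBD9F2ABD1CD = 7188532092176421325.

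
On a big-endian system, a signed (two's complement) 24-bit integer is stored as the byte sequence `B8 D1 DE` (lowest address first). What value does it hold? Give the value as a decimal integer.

Big-endian: lowest address holds the most-significant byte.
The bytes are already most-significant first: 0xB8D1DE.
Top bit is set, so as a signed 24-bit value this is 0xB8D1DE − 2^24 = -4664866.

-4664866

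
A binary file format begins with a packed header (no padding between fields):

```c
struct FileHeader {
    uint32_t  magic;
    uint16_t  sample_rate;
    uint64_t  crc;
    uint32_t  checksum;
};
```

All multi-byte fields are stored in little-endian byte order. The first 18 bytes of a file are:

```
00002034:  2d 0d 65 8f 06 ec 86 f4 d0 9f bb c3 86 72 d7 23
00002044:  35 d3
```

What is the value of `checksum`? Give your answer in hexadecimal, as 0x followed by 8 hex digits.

0xD33523D7

`checksum` follows `magic` (4 B), `sample_rate` (2 B), `crc` (8 B), so it starts at offset 4 + 2 + 8 = 14 and occupies 4 bytes.
Bytes at offsets 14..17: D7 23 35 D3.
In little-endian order the low byte comes first in memory.
Reassemble most-significant byte first: D3 35 23 D7 → 0xD33523D7.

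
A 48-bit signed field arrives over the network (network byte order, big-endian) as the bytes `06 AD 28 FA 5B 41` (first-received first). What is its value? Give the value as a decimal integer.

7340786604865

In big-endian order the high byte comes first in memory.
The bytes are already most-significant first: 0x06AD28FA5B41.
0x06AD28FA5B41 = 7340786604865.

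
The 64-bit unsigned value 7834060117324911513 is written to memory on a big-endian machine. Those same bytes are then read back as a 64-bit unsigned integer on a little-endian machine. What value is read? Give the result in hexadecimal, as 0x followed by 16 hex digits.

7834060117324911513 in 64-bit hexadecimal is 0x6CB82C2B8A34D399.
Stored big-endian, the bytes at ascending addresses are 6C B8 2C 2B 8A 34 D3 99.
Read back as little-endian, the first byte is least significant, giving 0x99D3348A2B2CB86C.

0x99D3348A2B2CB86C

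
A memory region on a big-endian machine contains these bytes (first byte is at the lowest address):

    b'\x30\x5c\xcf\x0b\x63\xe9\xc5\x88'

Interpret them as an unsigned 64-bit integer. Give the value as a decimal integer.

3484887859505776008

Big-endian stores the most-significant byte at the lowest address.
The bytes are already most-significant first: 0x305CCF0B63E9C588.
0x305CCF0B63E9C588 = 3484887859505776008.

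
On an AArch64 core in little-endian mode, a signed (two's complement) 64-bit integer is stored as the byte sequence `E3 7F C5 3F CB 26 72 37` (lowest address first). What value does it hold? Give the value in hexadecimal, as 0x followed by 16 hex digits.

0x377226CB3FC57FE3

Little-endian: lowest address holds the least-significant byte.
Reassemble most-significant byte first: 37 72 26 CB 3F C5 7F E3 → 0x377226CB3FC57FE3.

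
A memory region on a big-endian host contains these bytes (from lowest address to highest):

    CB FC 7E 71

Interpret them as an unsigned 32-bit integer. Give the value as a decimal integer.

3422322289

Big-endian stores the most-significant byte at the lowest address.
The bytes are already most-significant first: 0xCBFC7E71.
0xCBFC7E71 = 3422322289.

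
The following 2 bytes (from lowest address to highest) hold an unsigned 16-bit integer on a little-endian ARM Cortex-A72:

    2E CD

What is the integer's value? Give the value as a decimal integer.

52526

Little-endian: lowest address holds the least-significant byte.
Reassemble most-significant byte first: CD 2E → 0xCD2E.
0xCD2E = 52526.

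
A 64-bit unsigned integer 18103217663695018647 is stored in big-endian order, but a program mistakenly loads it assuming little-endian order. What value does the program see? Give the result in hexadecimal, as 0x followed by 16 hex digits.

0x975A1ED88C8C3BFB

18103217663695018647 in 64-bit hexadecimal is 0xFB3B8C8CD81E5A97.
Stored big-endian, the bytes at ascending addresses are FB 3B 8C 8C D8 1E 5A 97.
Read back as little-endian, the first byte is least significant, giving 0x975A1ED88C8C3BFB.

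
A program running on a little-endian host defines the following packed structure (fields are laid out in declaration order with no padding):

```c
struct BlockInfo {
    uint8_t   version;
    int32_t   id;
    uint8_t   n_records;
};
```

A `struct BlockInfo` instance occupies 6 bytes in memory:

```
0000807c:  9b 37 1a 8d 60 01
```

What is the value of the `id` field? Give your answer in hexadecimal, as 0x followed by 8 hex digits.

0x608D1A37

`id` follows `version` (1 byte), so it starts at byte offset 1 and occupies 4 bytes.
Bytes at offsets 1..4: 37 1A 8D 60.
In little-endian order the low byte comes first in memory.
Reassemble most-significant byte first: 60 8D 1A 37 → 0x608D1A37.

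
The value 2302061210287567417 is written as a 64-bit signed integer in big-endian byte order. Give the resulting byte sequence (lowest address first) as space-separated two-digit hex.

1F F2 90 79 52 65 72 39

2302061210287567417 in hexadecimal, padded to 64 bits, is 0x1FF2907952657239.
Split into bytes (most-significant first): 1F F2 90 79 52 65 72 39.
In big-endian order the high byte comes first in memory.
So the memory order matches the most-significant-first order: 1F F2 90 79 52 65 72 39.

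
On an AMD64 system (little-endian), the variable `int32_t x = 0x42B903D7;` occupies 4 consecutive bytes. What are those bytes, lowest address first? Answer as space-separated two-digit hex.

D7 03 B9 42

Split into bytes (most-significant first): 42 B9 03 D7.
In little-endian order the low byte comes first in memory.
So at ascending addresses the bytes are D7 03 B9 42.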